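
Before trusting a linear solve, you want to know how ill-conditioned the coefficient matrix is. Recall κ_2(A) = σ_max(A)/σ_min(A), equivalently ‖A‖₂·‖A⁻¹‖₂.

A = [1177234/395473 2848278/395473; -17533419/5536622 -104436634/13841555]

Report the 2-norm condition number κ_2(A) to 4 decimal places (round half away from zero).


M = AᵀA = [688529417857/36449682724 2065484671443/45562103405; 2065484671443/45562103405 24786031853416/227810517025]. tr(M)=688505105681/5391964900, det(M)=163047361/1347991225
char-poly roots: 12769/100 and 51076/53919649
σ_max=√(12769/100)=(113/10), σ_min=√(51076/53919649)=(226/7343) → κ = 367.1500

367.1500


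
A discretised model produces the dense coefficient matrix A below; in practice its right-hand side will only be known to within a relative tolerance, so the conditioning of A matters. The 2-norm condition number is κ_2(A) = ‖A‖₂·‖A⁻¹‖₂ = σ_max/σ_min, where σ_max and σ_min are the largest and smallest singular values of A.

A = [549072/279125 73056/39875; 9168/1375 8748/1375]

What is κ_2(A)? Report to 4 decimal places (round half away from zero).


308.0000

AᵀA = [6024301056/124657225 163923264/3561635; 163923264/3561635 111514896/2544025]; tr = 2732112/29645, det = 331776/3705625
λ_max, λ_min = (2732112/29645 ± √186603031113984/21970650625)/2 = 2304/25, 144/148225
κ_2(A) = √(λ_max/λ_min) = √((2304/25) / (144/148225)) = 308.0000


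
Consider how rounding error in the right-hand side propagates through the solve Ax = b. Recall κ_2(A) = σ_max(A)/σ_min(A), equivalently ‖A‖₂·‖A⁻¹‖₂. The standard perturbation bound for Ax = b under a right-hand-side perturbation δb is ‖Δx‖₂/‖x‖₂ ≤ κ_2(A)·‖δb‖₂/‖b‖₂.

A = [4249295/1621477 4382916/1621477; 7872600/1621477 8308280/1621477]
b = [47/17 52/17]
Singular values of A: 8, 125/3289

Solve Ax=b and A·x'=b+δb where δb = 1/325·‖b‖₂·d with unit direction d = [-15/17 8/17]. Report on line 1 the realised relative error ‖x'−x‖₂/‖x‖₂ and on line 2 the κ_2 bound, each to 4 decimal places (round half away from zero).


0.0127
0.6477

σ_max = 8, σ_min = 125/3289
condition number: 8 ÷ (125/3289) = 210.4960
worst-case relative error ≤ 210.4960 × 1/325 = 0.6477
solve Ax = b  →  x = [19.3983 -17.7841]
‖b‖₂ = 4.1231 and ‖x‖₂ = 26.3168
δb = ε·‖b‖·d = [-0.0112 0.0060]; solving A·Δx = δb gives ‖Δx‖ = 0.3338
dividing the unrounded norms, ‖Δx‖/‖x‖ = 0.0127
so the bound overstates the realised error by a factor of ≈ 51.0620 (computed from the unrounded values)


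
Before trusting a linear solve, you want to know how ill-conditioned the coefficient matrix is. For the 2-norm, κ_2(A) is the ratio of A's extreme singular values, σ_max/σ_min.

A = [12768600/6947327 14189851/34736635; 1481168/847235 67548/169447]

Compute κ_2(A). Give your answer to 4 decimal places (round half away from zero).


365.1875

form AᵀA = [9231634993984/1434760774225 415420302024/286952154845; 415420302024/286952154845 467420566561/1434760774225] with trace 1153962589/170703245 and determinant 7311616/21337905625
λ_max, λ_min = (1153962589/170703245 ± √33289742927027657889/728489946338250625)/2 = 169/25, 43264/853516225
so κ_2 = √((169/25) / (43264/853516225)) = 365.1875


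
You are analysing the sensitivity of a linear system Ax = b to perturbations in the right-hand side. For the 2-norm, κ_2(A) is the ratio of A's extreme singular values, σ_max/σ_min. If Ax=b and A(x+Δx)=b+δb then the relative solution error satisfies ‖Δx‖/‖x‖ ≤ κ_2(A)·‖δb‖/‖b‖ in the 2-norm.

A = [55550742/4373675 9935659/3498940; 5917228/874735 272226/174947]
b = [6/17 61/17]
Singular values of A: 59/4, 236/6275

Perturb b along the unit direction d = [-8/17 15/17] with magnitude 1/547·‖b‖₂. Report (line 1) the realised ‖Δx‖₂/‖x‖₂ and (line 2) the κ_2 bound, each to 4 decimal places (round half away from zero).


from the listed singular values, σ₁ = 59/4, σ_n = 236/6275
κ_2(A) = (59/4) / (236/6275) = 392.1875
κ_2(A)·‖δb‖/‖b‖ = 0.7170
solve Ax = b  →  x = [-17.3775 77.8512]
‖b‖₂ = 3.6056 and ‖x‖₂ = 79.7671
with δb = [-0.0031 0.0058], A·Δx = δb → ‖Δx‖ = 0.1753
dividing the unrounded norms, ‖Δx‖/‖x‖ = 0.0022
realised/bound (from unrounded values) ≈ 0.0031

0.0022
0.7170


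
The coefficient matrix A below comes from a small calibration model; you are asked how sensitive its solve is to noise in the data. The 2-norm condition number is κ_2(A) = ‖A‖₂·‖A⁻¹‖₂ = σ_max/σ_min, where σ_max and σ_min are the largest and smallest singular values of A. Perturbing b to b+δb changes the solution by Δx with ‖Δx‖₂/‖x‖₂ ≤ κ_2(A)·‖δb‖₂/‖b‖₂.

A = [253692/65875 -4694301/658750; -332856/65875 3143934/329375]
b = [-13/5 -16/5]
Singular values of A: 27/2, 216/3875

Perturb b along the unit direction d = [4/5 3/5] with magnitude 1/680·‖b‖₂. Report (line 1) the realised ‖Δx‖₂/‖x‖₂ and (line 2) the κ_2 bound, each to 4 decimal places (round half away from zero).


0.0015
0.3562

largest singular value 27/2, smallest 216/3875
κ = σ_max/σ_min = (27/2)/(216/3875) = 242.1875
κ_2(A)·‖δb‖/‖b‖ = 0.3562
solve Ax = b  →  x = [-63.2821 -33.8344]
‖b‖ = 4.1231, ‖x‖ = 71.7593
δb = ε·‖b‖·d = [0.0049 0.0036]; solving A·Δx = δb gives ‖Δx‖ = 0.1088
relative error = 0.0015
so the bound overstates the realised error by a factor of ≈ 234.9565 (computed from the unrounded values)


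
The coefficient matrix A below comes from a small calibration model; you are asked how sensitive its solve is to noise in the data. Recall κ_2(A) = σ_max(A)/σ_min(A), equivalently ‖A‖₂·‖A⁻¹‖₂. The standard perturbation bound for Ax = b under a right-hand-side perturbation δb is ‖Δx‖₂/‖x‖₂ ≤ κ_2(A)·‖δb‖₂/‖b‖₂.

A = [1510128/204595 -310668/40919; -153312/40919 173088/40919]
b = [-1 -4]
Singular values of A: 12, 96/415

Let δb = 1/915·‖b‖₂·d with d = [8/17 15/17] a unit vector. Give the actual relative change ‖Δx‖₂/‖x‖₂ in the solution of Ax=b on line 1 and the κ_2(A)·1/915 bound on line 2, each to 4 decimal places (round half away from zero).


0.0011
0.0567

σ_max = 12, σ_min = 96/415
κ = σ_max/σ_min = 12/(96/415) = 51.8750
perturbation bound = 51.8750·1/915 = 0.0567
solve Ax = b  →  x = [-12.4641 -11.9856]
‖b‖₂ = 4.1231 and ‖x‖₂ = 17.2919
re-solving with b+δb shifts x by Δx of norm 0.0195
dividing the unrounded norms, ‖Δx‖/‖x‖ = 0.0011
realised/bound (from unrounded values) ≈ 0.0199


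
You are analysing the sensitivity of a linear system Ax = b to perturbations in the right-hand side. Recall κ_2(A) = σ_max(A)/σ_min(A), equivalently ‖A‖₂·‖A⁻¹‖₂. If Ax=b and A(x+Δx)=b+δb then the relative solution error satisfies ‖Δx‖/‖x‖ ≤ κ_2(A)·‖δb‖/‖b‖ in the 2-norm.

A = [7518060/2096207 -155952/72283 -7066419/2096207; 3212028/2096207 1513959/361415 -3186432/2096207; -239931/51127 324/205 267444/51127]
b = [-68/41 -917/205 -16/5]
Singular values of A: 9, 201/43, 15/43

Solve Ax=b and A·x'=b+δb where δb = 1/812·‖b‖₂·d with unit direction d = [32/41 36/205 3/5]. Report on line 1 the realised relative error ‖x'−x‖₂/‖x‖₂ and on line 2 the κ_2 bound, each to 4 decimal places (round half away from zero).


σ_max = 9, σ_min = 15/43
κ = σ_max/σ_min = 9/(15/43) = 25.8000
perturbation bound = 25.8000·1/812 = 0.0318
solve Ax = b  →  x = [-8.3582 -0.8592 -7.8505]
2-norm of b is 5.7446; of x, 11.4991
with δb = [0.0055 0.0012 0.0042], A·Δx = δb → ‖Δx‖ = 0.0203
dividing the unrounded norms, ‖Δx‖/‖x‖ = 0.0018
so the bound overstates the realised error by a factor of ≈ 18.0156 (computed from the unrounded values)

0.0018
0.0318


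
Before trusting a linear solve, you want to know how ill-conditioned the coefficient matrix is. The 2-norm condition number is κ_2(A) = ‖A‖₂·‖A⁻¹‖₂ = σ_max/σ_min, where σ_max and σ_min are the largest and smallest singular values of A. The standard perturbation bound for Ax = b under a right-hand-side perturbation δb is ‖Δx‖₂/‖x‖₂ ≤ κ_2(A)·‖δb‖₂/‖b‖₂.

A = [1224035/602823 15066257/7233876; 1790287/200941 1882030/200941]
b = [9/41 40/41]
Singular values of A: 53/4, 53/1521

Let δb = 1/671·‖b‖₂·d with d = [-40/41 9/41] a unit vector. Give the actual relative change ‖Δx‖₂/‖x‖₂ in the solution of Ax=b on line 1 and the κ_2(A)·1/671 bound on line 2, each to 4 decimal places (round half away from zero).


0.5667
0.5667

σ_max = 53/4, σ_min = 53/1521
condition number: (53/4) ÷ (53/1521) = 380.2500
κ_2(A)·‖δb‖/‖b‖ = 0.5667
solve Ax = b  →  x = [0.0520 0.0547]
‖b‖ = 1.0000, ‖x‖ = 0.0755
Δx = A⁻¹·δb where δb = 1/671·1.0000·d; ‖Δx‖ = 0.0428
realised ‖Δx‖/‖x‖ = 0.5667
so the bound is sharp here: realised error equals the bound


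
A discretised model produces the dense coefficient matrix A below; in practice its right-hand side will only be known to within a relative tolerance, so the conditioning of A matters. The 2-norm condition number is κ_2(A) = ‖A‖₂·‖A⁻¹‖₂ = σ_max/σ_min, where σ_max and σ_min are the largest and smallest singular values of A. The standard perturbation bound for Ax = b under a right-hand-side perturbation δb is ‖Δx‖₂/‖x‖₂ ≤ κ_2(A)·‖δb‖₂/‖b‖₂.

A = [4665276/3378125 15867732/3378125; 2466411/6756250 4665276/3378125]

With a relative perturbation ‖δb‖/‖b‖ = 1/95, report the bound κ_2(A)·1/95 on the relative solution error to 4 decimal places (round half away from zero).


AᵀA = [149027814153/73035062500 127648949274/18258765625; 127648949274/18258765625 437679550368/18258765625]; tr = 121583745/4674244, det = 27060804/730350625
λ_max, λ_min = (121583745/4674244 ± √9237105584328925809/13655348107210000)/2 = 2601/100, 41616/29214025
κ = σ_max/σ_min = (51/10)/(204/5405) = 135.1250
worst-case relative error ≤ 135.1250 × 1/95 = 1.4224

1.4224


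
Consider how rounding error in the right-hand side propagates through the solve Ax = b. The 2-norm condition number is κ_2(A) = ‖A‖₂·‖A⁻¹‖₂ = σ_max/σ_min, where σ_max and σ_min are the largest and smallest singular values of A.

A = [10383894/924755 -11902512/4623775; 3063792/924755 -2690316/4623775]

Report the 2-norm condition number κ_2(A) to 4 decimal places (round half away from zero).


72.1760

AᵀA = [114353244900/834313961 -25724291040/834313961; -25724291040/834313961 5811027984/834313961]; tr = 2930835924/20349121, det = 81000000/20349121
eigenvalues of AᵀA: λ = (tr ± √(tr²−4·det))/2 = 144, 562500/20349121
κ = σ_max/σ_min = 12/(750/4511) = 72.1760


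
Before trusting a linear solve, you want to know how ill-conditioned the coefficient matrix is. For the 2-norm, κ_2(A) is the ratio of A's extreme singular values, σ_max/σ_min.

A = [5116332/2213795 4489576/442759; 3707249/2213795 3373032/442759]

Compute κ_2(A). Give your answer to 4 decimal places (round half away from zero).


M = AᵀA = [1596821931289/196035532081 7094966172840/196035532081; 7094966172840/196035532081 31533637532800/196035532081]. tr(M)=19708780169/116618401, det(M)=45697600/116618401
solving λ² − 19708780169/116618401·λ + 45697600/116618401 = 0 gives λ = 169, 270400/116618401
κ_2(A) = √(λ_max/λ_min) = √(169 / (270400/116618401)) = 269.9750

269.9750


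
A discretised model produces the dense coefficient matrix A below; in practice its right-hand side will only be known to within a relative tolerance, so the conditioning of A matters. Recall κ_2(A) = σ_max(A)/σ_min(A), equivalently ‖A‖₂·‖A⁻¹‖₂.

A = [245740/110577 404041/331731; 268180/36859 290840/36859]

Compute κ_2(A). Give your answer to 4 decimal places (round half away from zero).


13.9500

M = AᵀA = [420983200/7273809 1311850540/21821427; 1311850540/21821427 4173033601/65464281]. tr(M)=9467161/77841, det(M)=5856400/77841
λ_max, λ_min = (9467161/77841 ± √87803665270321/6059221281)/2 = 121, 48400/77841
so κ_2 = √(121 / (48400/77841)) = 13.9500


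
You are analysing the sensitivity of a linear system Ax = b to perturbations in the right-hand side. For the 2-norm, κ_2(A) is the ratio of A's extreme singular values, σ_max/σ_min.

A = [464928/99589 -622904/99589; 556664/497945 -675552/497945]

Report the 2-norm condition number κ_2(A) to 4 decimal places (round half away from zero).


form AᵀA = [3399063616/147501025 -4530751488/147501025; -4530751488/147501025 6042001984/147501025] with trace 377642624/5900041 and determinant 2560000/5900041
eigenvalues of AᵀA: λ = (tr ± √(tr²−4·det))/2 = 64, 40000/5900041
κ = σ_max/σ_min = 8/(200/2429) = 97.1600

97.1600


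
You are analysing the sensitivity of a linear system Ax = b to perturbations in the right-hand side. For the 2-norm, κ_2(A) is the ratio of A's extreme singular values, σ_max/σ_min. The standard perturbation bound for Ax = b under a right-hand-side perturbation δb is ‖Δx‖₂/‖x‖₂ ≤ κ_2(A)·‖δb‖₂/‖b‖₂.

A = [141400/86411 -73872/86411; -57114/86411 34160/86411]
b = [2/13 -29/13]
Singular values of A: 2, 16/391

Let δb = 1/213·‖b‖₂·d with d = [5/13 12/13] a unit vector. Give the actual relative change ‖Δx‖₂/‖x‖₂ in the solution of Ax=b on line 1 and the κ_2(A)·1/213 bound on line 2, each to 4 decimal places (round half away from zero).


0.0052
0.2295

largest singular value 2, smallest 16/391
κ_2(A) = 2 / (16/391) = 48.8750
perturbation bound = 48.8750·1/213 = 0.2295
solve Ax = b  →  x = [-22.5588 -43.3603]
2-norm of b is 2.2361; of x, 48.8776
δb = ε·‖b‖·d = [0.0040 0.0097]; solving A·Δx = δb gives ‖Δx‖ = 0.2565
relative error = 0.0052
so the bound overstates the realised error by a factor of ≈ 43.7174 (computed from the unrounded values)


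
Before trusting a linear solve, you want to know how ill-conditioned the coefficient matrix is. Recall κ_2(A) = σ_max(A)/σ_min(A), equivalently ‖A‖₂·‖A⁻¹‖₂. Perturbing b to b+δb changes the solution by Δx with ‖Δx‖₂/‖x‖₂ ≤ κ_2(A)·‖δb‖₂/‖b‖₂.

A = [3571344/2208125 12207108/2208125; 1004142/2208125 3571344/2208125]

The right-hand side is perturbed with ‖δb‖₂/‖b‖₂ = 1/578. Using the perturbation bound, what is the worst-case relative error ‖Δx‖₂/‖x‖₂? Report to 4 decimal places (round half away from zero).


0.6112

form AᵀA = [22020478596/7801305625 75491069472/7801305625; 75491069472/7801305625 258828773904/7801305625] with trace 449358804/12482089 and determinant 129600/12482089
eigenvalues of AᵀA: λ = (tr ± √(tr²−4·det))/2 = 36, 3600/12482089
κ = σ_max/σ_min = 6/(60/3533) = 353.3000
κ_2(A)·‖δb‖/‖b‖ = 0.6112


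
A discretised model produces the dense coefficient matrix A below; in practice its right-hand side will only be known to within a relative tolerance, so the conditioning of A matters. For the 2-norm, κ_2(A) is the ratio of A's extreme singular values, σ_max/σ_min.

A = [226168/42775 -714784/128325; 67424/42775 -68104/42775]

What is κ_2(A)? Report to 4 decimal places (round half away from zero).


177.0000

form AᵀA = [89116736/2927521 -280698880/8782563; -280698880/8782563 884255296/26347689] with trace 2005120/31329 and determinant 4096/31329
char-poly roots: 64 and 64/31329
so κ_2 = √(64 / (64/31329)) = 177.0000


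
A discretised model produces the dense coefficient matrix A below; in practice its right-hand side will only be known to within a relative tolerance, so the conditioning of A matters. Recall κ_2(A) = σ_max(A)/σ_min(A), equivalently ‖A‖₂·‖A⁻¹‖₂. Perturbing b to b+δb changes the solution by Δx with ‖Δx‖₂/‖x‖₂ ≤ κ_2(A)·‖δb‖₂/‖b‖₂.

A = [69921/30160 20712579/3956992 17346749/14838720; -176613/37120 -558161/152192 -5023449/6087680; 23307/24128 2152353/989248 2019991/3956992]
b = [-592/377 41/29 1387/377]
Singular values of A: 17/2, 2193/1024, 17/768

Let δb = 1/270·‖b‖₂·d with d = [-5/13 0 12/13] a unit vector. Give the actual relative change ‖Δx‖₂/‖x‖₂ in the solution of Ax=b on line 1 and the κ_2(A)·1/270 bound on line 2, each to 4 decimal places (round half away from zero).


0.0039
1.4222

from the listed singular values, σ₁ = 17/2, σ_n = 17/768
condition number: (17/2) ÷ (17/768) = 384.0000
worst-case relative error ≤ 384.0000 × 1/270 = 1.4222
solve Ax = b  →  x = [-0.4441 -39.4856 176.3393]
‖b‖₂ = 4.2426 and ‖x‖₂ = 180.7065
δb = ε·‖b‖·d = [-0.0060 0.0000 0.0145]; solving A·Δx = δb gives ‖Δx‖ = 0.7099
realised ‖Δx‖/‖x‖ = 0.0039
realised/bound (from unrounded values) ≈ 0.0028


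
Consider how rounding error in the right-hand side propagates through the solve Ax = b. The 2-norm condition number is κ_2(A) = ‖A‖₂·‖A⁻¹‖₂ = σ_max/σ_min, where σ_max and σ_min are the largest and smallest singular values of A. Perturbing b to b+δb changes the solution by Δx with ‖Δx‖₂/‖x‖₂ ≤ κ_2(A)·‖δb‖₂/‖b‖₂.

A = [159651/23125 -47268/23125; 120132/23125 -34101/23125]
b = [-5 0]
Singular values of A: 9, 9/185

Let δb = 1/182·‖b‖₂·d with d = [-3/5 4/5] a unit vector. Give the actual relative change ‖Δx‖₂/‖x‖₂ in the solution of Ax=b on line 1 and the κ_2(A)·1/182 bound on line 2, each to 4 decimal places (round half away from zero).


0.0092
1.0165

from the listed singular values, σ₁ = 9, σ_n = 9/185
condition number: 9 ÷ (9/185) = 185.0000
worst-case relative error ≤ 185.0000 × 1/182 = 1.0165
solve Ax = b  →  x = [16.8400 59.3244]
2-norm of b is 5.0000; of x, 61.6683
Δx = A⁻¹·δb where δb = 1/182·5.0000·d; ‖Δx‖ = 0.5647
relative error = 0.0092
realised/bound (from unrounded values) ≈ 0.0090


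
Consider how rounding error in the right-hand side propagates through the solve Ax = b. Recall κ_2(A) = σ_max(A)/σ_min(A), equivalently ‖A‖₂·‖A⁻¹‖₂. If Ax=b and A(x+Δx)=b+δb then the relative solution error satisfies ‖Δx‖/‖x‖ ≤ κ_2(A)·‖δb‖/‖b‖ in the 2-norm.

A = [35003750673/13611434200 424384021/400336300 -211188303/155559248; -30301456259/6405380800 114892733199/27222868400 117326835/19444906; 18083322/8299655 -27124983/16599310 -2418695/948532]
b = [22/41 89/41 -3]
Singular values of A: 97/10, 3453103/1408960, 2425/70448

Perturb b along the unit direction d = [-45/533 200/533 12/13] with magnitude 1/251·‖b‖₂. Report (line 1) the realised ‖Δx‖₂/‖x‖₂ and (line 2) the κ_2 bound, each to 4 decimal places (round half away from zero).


0.0075
1.1227

from the listed singular values, σ₁ = 97/10, σ_n = 2425/70448
κ_2(A) = (97/10) / (2425/70448) = 281.7920
perturbation bound = 281.7920·1/251 = 1.1227
solve Ax = b  →  x = [-31.9903 24.5028 -41.8602]
2-norm of b is 3.7417; of x, 58.1037
with δb = [-0.0013 0.0056 0.0138], A·Δx = δb → ‖Δx‖ = 0.4331
realised ‖Δx‖/‖x‖ = 0.0075
realised/bound (from unrounded values) ≈ 0.0066


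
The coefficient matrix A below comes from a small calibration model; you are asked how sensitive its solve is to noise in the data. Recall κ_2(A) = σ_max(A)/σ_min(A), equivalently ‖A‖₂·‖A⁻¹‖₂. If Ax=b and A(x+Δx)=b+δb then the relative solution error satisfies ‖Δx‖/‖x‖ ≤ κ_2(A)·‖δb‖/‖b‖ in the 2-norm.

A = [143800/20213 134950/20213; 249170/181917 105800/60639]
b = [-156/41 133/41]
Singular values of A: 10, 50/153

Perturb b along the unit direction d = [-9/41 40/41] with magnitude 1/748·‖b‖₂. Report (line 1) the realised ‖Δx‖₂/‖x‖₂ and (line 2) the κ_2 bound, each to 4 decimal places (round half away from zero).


from the listed singular values, σ₁ = 10, σ_n = 50/153
κ = σ_max/σ_min = 10/(50/153) = 30.6000
κ_2(A)·‖δb‖/‖b‖ = 0.0409
solve Ax = b  →  x = [-8.6586 8.6566]
‖b‖₂ = 5.0000 and ‖x‖₂ = 12.2437
Δx = A⁻¹·δb where δb = 1/748·5.0000·d; ‖Δx‖ = 0.0205
relative error = 0.0017
tightness: 0.0017 against a bound of 0.0409 (unrounded ratio ≈ 0.0408)

0.0017
0.0409


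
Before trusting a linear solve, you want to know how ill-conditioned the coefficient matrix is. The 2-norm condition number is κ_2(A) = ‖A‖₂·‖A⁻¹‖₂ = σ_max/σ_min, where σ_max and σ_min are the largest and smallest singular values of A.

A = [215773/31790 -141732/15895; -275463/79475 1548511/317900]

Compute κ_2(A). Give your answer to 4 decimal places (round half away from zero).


74.8000

M = AᵀA = [5077747909/87422500 -6766970337/87422500; -6766970337/87422500 36100589089/349690000]. tr(M)=2256463229/13987600, det(M)=260144641/55950400
char-poly roots: 16129/100 and 16129/559504
κ = σ_max/σ_min = (127/10)/(127/748) = 74.8000


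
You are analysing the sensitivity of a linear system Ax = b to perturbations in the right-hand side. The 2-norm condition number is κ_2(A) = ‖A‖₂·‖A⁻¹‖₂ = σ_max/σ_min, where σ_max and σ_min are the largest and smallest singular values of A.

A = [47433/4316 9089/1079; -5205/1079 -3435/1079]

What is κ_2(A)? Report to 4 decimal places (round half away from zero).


AᵀA = [15877881/110224 2974173/27556; 2974173/27556 558634/6889]; tr = 24816025/110224, det = 3515625/110224
λ_max, λ_min = (24816025/110224 ± √614285071800625/12149330176)/2 = 225, 15625/110224
so κ_2 = √(225 / (15625/110224)) = 39.8400

39.8400


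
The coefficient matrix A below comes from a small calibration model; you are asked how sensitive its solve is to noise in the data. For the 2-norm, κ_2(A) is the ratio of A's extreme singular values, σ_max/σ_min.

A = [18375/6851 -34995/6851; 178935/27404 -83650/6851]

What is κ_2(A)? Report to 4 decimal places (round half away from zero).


M = AᵀA = [221420025/4443664 -51893625/555458; -51893625/555458 48650725/277729]. tr(M)=3459625/15376, det(M)=5625/15376
eigenvalues of AᵀA: λ = (tr ± √(tr²−4·det))/2 = 225, 25/15376
σ_max=√225=15, σ_min=√(25/15376)=(5/124) → κ = 372.0000

372.0000


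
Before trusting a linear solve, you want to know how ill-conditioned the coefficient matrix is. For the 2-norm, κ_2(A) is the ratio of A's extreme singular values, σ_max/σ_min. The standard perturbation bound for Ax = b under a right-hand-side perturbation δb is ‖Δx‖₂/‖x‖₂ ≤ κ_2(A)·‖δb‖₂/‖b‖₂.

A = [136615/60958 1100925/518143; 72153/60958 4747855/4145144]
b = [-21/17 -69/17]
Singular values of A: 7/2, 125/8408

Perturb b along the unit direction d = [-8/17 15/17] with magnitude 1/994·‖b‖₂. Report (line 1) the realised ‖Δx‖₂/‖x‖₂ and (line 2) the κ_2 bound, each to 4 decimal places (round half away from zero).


0.0014
0.2368

largest singular value 7/2, smallest 125/8408
condition number: (7/2) ÷ (125/8408) = 235.4240
κ_2(A)·‖δb‖/‖b‖ = 0.2368
solve Ax = b  →  x = [138.5462 -146.7164]
‖b‖ = 4.2426, ‖x‖ = 201.7938
with δb = [-0.0020 0.0038], A·Δx = δb → ‖Δx‖ = 0.2871
dividing the unrounded norms, ‖Δx‖/‖x‖ = 0.0014
realised/bound (from unrounded values) ≈ 0.0060


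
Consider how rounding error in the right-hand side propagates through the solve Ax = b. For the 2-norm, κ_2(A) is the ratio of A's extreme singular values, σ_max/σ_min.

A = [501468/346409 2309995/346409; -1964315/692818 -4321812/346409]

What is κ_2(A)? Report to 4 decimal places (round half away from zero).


AᵀA = [16831882489/1660888516 18695808450/415222129; 18695808450/415222129 83093895721/415222129]; tr = 207737933/988036, det = 707281/988036
eigenvalues of AᵀA: λ = (tr ± √(tr²−4·det))/2 = 841/4, 841/247009
κ_2(A) = √(λ_max/λ_min) = √((841/4) / (841/247009)) = 248.5000

248.5000


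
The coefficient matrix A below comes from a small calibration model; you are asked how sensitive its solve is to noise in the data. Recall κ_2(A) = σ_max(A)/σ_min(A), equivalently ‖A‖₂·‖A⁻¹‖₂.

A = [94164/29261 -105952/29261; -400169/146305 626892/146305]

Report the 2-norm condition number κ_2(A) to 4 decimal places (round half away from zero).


12.6125

form AᵀA = [453991321/25452025 -594868428/25452025; -594868428/25452025 800997904/25452025] with trace 50199569/1018081 and determinant 15366400/1018081
eigenvalues of AᵀA: λ = (tr ± √(tr²−4·det))/2 = 49, 313600/1018081
so κ_2 = √(49 / (313600/1018081)) = 12.6125


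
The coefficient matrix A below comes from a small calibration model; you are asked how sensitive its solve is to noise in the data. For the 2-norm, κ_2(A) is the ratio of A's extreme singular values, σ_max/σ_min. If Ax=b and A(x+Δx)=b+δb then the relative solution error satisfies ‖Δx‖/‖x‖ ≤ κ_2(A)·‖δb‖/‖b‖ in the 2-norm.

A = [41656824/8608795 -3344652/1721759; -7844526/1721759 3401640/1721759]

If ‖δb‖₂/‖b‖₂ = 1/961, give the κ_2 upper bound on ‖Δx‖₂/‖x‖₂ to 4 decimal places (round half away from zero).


0.0760

AᵀA = [299433429972/6778683925 -24947301456/1355736785; -24947301456/1355736785 2081574288/271147357]; tr = 27036368244/521437225, det = 10497600/20857489
solving λ² − 27036368244/521437225·λ + 10497600/20857489 = 0 gives λ = 1296/25, 202500/20857489
so κ_2 = √((1296/25) / (202500/20857489)) = 73.0720
perturbation bound = 73.0720·1/961 = 0.0760


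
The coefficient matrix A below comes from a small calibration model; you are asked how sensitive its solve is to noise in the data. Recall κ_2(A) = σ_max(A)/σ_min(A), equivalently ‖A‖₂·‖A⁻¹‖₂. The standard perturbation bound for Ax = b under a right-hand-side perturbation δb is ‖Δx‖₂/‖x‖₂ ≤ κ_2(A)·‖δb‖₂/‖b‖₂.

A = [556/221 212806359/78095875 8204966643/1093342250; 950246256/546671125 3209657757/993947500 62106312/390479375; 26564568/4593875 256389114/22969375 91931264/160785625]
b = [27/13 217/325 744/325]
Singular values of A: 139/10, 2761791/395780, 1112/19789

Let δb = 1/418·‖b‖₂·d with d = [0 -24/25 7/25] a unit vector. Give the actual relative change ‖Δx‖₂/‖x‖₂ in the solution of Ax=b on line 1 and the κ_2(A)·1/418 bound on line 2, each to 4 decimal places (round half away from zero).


0.5197
0.5918

σ_max = 139/10, σ_min = 1112/19789
κ = σ_max/σ_min = (139/10)/(1112/19789) = 247.3625
worst-case relative error ≤ 247.3625 × 1/418 = 0.5918
solve Ax = b  →  x = [0.1016 0.1427 0.1909]
‖b‖ = 3.1623, ‖x‖ = 0.2591
Δx = A⁻¹·δb where δb = 1/418·3.1623·d; ‖Δx‖ = 0.1346
relative error = 0.5197
tightness: 0.5197 against a bound of 0.5918 (unrounded ratio ≈ 0.8781)


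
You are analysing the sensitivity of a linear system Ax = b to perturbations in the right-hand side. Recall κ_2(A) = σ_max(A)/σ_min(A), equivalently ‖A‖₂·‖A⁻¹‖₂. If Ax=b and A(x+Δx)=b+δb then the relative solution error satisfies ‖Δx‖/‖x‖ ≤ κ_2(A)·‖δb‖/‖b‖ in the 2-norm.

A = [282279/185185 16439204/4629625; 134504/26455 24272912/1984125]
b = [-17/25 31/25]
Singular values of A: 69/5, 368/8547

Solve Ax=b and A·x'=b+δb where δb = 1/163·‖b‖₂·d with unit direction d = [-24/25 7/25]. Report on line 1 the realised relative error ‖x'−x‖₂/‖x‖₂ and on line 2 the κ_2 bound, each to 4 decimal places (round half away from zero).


0.0087
1.9663

from the listed singular values, σ₁ = 69/5, σ_n = 368/8547
κ_2(A) = (69/5) / (368/8547) = 320.5125
perturbation bound = 320.5125·1/163 = 1.9663
solve Ax = b  →  x = [-21.4111 8.9998]
‖b‖ = 1.4142, ‖x‖ = 23.2257
re-solving with b+δb shifts x by Δx of norm 0.2015
relative error = 0.0087
realised/bound (from unrounded values) ≈ 0.0044


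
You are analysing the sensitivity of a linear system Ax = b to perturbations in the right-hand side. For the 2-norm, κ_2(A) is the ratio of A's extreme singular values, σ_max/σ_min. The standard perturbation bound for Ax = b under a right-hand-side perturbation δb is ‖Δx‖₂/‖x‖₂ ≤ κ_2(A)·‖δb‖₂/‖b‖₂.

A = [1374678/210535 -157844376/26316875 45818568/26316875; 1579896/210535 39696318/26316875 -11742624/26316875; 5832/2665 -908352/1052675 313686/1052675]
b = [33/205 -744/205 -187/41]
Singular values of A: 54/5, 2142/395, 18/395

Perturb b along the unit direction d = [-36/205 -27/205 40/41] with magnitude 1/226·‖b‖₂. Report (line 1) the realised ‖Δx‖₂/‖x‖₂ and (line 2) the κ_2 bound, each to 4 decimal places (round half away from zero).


0.0065
1.0487

from the listed singular values, σ₁ = 54/5, σ_n = 18/395
condition number: (54/5) ÷ (18/395) = 237.0000
worst-case relative error ≤ 237.0000 × 1/226 = 1.0487
solve Ax = b  →  x = [-0.4692 -24.9655 -84.1536]
‖b‖₂ = 5.8310 and ‖x‖₂ = 87.7800
Δx = A⁻¹·δb where δb = 1/226·5.8310·d; ‖Δx‖ = 0.5662
relative error = 0.0065
so the bound overstates the realised error by a factor of ≈ 162.5847 (computed from the unrounded values)


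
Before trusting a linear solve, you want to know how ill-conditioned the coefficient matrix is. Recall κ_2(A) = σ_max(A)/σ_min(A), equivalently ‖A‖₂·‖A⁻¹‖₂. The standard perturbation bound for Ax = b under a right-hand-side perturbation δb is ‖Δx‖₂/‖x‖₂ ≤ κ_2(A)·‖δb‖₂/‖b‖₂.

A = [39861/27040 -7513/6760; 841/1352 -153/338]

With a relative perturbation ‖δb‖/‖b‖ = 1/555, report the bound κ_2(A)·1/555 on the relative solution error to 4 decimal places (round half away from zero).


0.2998

M = AᵀA = [11075809/4326400 -2076597/1081600; -2076597/1081600 389401/270400]. tr(M)=692249/173056, det(M)=25/43264
solving λ² − 692249/173056·λ + 25/43264 = 0 gives λ = 4, 25/173056
κ = σ_max/σ_min = 2/(5/416) = 166.4000
bound on ‖Δx‖/‖x‖: κ·ε = 166.4000·1/555 = 0.2998


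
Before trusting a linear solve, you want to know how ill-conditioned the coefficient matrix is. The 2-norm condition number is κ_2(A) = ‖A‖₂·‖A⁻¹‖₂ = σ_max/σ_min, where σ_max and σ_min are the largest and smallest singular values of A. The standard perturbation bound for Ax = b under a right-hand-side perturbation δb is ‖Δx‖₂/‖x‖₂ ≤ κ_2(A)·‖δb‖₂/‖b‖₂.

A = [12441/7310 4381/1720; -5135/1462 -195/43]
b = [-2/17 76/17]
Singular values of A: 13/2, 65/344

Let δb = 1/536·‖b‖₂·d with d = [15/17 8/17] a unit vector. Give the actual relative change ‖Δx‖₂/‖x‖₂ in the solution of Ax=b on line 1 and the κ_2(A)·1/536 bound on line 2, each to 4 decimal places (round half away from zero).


0.0042
0.0642

largest singular value 13/2, smallest 65/344
condition number: (13/2) ÷ (65/344) = 34.4000
worst-case relative error ≤ 34.4000 × 1/536 = 0.0642
solve Ax = b  →  x = [-8.8369 5.8585]
2-norm of b is 4.4721; of x, 10.6025
Δx = A⁻¹·δb where δb = 1/536·4.4721·d; ‖Δx‖ = 0.0442
relative error = 0.0042
realised/bound (from unrounded values) ≈ 0.0649


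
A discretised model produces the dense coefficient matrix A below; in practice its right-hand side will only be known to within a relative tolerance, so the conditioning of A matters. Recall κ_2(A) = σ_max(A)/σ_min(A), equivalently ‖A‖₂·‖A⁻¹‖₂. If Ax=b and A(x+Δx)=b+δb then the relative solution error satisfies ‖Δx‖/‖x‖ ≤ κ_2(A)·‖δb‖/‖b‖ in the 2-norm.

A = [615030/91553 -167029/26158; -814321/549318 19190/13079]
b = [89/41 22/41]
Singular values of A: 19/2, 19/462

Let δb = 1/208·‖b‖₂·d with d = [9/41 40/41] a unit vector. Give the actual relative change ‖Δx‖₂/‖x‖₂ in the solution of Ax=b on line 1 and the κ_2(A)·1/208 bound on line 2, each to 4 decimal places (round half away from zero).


σ_max = 19/2, σ_min = 19/462
condition number: (19/2) ÷ (19/462) = 231.0000
κ_2(A)·‖δb‖/‖b‖ = 1.1106
solve Ax = b  →  x = [16.9220 17.4628]
‖b‖₂ = 2.2361 and ‖x‖₂ = 24.3167
Δx = A⁻¹·δb where δb = 1/208·2.2361·d; ‖Δx‖ = 0.2614
relative error = 0.0107
so the bound overstates the realised error by a factor of ≈ 103.3102 (computed from the unrounded values)

0.0107
1.1106


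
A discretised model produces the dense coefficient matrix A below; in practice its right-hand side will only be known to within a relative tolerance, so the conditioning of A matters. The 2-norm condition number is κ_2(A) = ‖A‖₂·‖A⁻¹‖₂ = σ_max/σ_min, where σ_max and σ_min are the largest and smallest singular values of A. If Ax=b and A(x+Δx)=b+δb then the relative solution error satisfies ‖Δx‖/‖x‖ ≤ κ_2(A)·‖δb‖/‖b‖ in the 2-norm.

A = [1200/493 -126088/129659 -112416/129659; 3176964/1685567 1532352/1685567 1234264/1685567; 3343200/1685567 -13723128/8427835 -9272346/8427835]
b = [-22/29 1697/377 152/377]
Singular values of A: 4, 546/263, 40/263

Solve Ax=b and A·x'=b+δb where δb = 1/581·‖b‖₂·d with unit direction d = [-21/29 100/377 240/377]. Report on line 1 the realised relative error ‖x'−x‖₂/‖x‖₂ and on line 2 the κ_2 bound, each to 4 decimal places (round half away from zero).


σ_max = 4, σ_min = 40/263
κ_2(A) = 4 / (40/263) = 26.3000
perturbation bound = 26.3000·1/581 = 0.0453
solve Ax = b  →  x = [1.1273 -6.6241 11.4695]
‖b‖₂ = 4.5826 and ‖x‖₂ = 13.2928
with δb = [-0.0057 0.0021 0.0050], A·Δx = δb → ‖Δx‖ = 0.0519
dividing the unrounded norms, ‖Δx‖/‖x‖ = 0.0039
realised/bound (from unrounded values) ≈ 0.0862

0.0039
0.0453


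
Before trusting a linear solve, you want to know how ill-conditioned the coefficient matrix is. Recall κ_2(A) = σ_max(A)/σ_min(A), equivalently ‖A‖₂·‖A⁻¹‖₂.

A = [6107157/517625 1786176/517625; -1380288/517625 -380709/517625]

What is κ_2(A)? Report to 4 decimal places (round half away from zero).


303.0000

AᵀA = [23320976553/159390625 6801871104/159390625; 6801871104/159390625 1984154697/159390625]; tr = 8097642/51005, det = 1750329/6375625
solving λ² − 8097642/51005·λ + 1750329/6375625 = 0 gives λ = 3969/25, 441/255025
σ_max=√(3969/25)=(63/5), σ_min=√(441/255025)=(21/505) → κ = 303.0000


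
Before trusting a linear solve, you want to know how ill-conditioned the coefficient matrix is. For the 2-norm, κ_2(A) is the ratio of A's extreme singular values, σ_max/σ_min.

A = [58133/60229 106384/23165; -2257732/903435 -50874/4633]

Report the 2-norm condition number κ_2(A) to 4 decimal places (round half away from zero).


AᵀA = [34661118721/4829555025 3420849256/107323445; 3420849256/107323445 76021652356/536617225]; tr = 17105437/114921, det = 55383364/71825625
eigenvalues of AᵀA: λ = (tr ± √(tr²−4·det))/2 = 3721/25, 14884/2873025
so κ_2 = √((3721/25) / (14884/2873025)) = 169.5000

169.5000


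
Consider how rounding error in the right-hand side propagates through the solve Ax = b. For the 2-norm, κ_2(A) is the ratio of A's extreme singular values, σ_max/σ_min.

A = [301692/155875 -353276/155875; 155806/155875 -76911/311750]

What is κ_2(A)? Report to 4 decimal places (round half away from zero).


form AᵀA = [184469716/38875225 -7204617/1555009; -7204617/1555009 808209649/155500900] with trace 1838393/184900 and determinant 3694084/1155625
char-poly roots: 961/100 and 15376/46225
κ = σ_max/σ_min = (31/10)/(124/215) = 5.3750

5.3750


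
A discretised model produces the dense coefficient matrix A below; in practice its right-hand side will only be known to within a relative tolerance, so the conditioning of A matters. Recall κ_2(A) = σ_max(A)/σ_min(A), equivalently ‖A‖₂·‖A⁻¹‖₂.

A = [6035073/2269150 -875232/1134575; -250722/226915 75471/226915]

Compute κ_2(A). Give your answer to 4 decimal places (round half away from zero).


279.2800

form AᵀA = [252711587241/30467702500 -18426630222/7616925625; -18426630222/7616925625 5375312721/7616925625] with trace 438740541/48748324 and determinant 50625/48748324
solving λ² − 438740541/48748324·λ + 50625/48748324 = 0 gives λ = 9, 5625/48748324
σ_max=√9=3, σ_min=√(5625/48748324)=(75/6982) → κ = 279.2800


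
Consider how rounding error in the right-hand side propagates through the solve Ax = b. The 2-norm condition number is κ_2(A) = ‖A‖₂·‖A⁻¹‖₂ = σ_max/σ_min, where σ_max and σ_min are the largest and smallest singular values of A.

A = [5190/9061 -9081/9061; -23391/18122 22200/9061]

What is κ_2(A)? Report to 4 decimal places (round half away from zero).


form AᵀA = [3875049/1943236 -1815210/485809; -1815210/485809 3404169/485809] with trace 60525/6724 and determinant 81/6724
solving λ² − 60525/6724·λ + 81/6724 = 0 gives λ = 9, 9/6724
κ = σ_max/σ_min = 3/(3/82) = 82.0000

82.0000


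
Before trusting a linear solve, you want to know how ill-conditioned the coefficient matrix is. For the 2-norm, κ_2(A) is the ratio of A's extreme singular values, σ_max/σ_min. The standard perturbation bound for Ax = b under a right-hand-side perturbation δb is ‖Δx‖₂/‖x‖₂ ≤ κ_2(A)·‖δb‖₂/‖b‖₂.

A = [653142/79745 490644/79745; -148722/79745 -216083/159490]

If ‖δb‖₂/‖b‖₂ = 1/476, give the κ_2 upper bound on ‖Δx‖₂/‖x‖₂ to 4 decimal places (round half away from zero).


AᵀA = [266932008/3783025 200195331/3783025; 200195331/3783025 600605593/15132100]; tr = 66733345/605284, det = 21609/151321
char-poly roots: 441/4 and 196/151321
κ = σ_max/σ_min = (21/2)/(14/389) = 291.7500
bound on ‖Δx‖/‖x‖: κ·ε = 291.7500·1/476 = 0.6129

0.6129


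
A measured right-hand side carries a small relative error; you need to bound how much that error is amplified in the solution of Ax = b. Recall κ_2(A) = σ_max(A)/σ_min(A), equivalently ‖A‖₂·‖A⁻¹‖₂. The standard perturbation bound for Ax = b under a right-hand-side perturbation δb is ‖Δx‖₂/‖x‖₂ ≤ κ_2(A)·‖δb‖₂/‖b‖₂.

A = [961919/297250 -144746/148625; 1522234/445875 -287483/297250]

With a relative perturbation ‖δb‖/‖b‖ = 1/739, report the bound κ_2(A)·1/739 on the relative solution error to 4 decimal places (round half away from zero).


0.1664

M = AᵀA = [20923161553/945562500 -508512592/78796875; -508512592/78796875 197921633/105062500]. tr(M)=3632713/151290, det(M)=5764801/151290000
char-poly roots: 2401/100 and 2401/1512900
σ_max=√(2401/100)=(49/10), σ_min=√(2401/1512900)=(49/1230) → κ = 123.0000
bound on ‖Δx‖/‖x‖: κ·ε = 123.0000·1/739 = 0.1664


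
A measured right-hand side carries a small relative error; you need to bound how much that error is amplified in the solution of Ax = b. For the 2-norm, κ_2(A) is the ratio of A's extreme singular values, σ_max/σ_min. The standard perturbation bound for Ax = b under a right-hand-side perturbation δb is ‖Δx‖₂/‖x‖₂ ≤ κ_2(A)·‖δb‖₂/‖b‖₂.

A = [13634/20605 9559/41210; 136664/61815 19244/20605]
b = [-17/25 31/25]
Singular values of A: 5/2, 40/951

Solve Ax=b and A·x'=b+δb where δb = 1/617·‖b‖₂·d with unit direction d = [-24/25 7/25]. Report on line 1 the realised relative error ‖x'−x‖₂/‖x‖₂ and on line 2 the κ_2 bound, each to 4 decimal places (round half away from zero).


0.0023
0.0963

from the listed singular values, σ₁ = 5/2, σ_n = 40/951
κ_2(A) = (5/2) / (40/951) = 59.4375
κ_2(A)·‖δb‖/‖b‖ = 0.0963
solve Ax = b  →  x = [-8.7750 22.1000]
‖b‖₂ = 1.4142 and ‖x‖₂ = 23.7784
δb = ε·‖b‖·d = [-0.0022 0.0006]; solving A·Δx = δb gives ‖Δx‖ = 0.0545
dividing the unrounded norms, ‖Δx‖/‖x‖ = 0.0023
tightness: 0.0023 against a bound of 0.0963 (unrounded ratio ≈ 0.0238)


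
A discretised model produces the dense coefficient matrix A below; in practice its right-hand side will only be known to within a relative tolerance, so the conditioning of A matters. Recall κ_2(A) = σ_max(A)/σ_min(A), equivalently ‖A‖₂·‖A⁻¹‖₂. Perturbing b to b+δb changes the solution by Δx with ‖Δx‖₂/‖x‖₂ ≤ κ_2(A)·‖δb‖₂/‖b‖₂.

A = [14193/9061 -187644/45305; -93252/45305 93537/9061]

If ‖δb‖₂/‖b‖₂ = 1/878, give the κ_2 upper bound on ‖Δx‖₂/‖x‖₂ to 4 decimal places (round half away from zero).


M = AᵀA = [81254241/12145225 -67371264/2429045; -67371264/2429045 1502600769/12145225]. tr(M)=188442/1445, det(M)=10556001/180625
eigenvalues of AᵀA: λ = (tr ± √(tr²−4·det))/2 = 3249/25, 3249/7225
so κ_2 = √((3249/25) / (3249/7225)) = 17.0000
κ_2(A)·‖δb‖/‖b‖ = 0.0194

0.0194
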